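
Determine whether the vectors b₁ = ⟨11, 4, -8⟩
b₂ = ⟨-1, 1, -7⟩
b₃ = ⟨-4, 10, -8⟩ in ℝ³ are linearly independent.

linearly independent

Row-reduce the matrix whose columns are b₁, b₂, b₃.
The reduction yields 3 nonzero rows, so the rank is 3.
Since rank = 3 (the number of vectors), the set is linearly independent.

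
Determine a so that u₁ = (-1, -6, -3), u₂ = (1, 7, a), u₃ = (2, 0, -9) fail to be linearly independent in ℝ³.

The vectors are dependent exactly when the determinant of the matrix with rows u₁, u₂, u₃ vanishes.
Expanding, det = 51 - 12*a.
Setting this to zero gives a = 17/4.

a = 17/4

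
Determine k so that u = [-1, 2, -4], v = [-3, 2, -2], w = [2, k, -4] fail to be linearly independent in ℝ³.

Place the vectors as rows of a 3×3 matrix; dependence ⇔ determinant zero.
The determinant works out to 10*k - 8.
Solving 10*k - 8 = 0 yields k = 4/5.

k = 4/5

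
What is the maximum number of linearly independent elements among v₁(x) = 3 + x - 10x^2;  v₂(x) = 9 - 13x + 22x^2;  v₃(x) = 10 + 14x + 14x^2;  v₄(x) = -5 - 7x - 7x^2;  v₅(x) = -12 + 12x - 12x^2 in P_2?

Pass to coordinate vectors with respect to the basis {1, x, x^2}.
Put the 3×5 matrix [v₁|v₂|v₃|v₄|v₅] into echelon form.
There are 3 pivot columns, so rank = 3.
(With 5 elements in a 3-dimensional space the rank is at most 3.)

3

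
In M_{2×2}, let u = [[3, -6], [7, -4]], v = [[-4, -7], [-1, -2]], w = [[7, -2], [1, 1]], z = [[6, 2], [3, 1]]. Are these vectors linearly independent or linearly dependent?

linearly independent

Take coordinates with respect to the standard basis {E₁₁, E₁₂, E₂₁, E₂₂}.
The matrix [u|v|w|z] has determinant 193.
A nonzero determinant means the columns are linearly independent.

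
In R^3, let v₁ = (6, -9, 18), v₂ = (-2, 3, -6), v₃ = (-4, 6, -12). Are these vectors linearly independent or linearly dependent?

Form the 3×3 matrix with these as columns; its determinant is 0.
A zero determinant means the columns are linearly dependent.

linearly dependent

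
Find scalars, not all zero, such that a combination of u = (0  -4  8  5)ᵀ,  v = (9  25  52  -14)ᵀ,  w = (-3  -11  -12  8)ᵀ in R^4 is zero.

2u - v - 3w = 0

Solve the homogeneous system with u, v, w as columns by row-reducing the coefficient matrix.
One solution (up to scaling) is (2, -1, -3).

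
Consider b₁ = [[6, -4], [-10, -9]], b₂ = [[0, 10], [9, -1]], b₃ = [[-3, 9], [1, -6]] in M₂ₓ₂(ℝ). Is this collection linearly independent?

Write each element as a coordinate vector in ℝ⁴ using {E₁₁, E₁₂, E₂₁, E₂₂}.
Place the vectors as rows of a 3×4 matrix and reduce to echelon form.
The reduction yields 3 nonzero rows, so the rank is 3.
Since rank = 3 (the number of vectors), the set is linearly independent.

linearly independent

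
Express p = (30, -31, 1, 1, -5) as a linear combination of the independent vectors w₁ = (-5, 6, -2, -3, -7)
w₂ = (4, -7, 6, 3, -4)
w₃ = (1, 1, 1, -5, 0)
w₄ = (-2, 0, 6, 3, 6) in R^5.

Solve the system with w₁, w₂, w₃, w₄ as columns and p as the right-hand side.
The system has the unique solution (c₁, …, c₄) = (-3, 2, 1, -3).

p = -3w₁ + 2w₂ + w₃ - 3w₄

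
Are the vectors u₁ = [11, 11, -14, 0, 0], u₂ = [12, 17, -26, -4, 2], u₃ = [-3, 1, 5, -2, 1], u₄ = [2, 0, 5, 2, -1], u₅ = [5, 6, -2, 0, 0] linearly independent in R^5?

The matrix [u₁|u₂|u₃|u₄|u₅] has determinant 0.
A zero determinant means the columns are linearly dependent.
Indeed 3u₁ - 2u₂ + u₃ - 3u₄ = 0.

linearly dependent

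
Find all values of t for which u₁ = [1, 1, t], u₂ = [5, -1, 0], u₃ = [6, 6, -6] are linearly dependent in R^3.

t = -1

The vectors are dependent exactly when the determinant of the matrix with rows u₁, u₂, u₃ vanishes.
Expanding, det = 36*t + 36.
Solving 36*t + 36 = 0 yields t = -1.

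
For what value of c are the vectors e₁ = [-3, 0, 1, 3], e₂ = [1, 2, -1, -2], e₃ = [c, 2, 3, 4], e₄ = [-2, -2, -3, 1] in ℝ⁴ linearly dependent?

c = -43/11

Place the vectors as rows of a 4×4 matrix; dependence ⇔ determinant zero.
Cofactor expansion gives det = -22*c - 86.
Solving -22*c - 86 = 0 yields c = -43/11.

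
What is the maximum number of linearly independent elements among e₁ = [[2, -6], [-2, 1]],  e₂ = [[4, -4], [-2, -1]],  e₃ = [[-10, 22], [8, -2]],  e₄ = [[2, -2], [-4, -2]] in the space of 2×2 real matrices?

3

Pass to coordinate vectors with respect to the basis {E₁₁, E₁₂, E₂₁, E₂₂}.
Apply Gaussian elimination to the matrix whose rows are e₁, e₂, e₃, e₄.
The echelon form has 3 nonzero rows, so the rank is 3.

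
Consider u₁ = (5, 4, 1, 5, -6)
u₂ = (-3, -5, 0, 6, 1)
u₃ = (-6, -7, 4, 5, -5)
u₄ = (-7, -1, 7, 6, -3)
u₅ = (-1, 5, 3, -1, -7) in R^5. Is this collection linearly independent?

linearly independent

Form the 5×5 matrix with these as columns; its determinant is 10102.
A nonzero determinant means the columns are linearly independent.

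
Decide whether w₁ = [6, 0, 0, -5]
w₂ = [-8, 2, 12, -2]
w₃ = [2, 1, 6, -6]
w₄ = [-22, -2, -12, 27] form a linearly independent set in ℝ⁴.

linearly dependent

Place the vectors as rows of a 4×4 matrix and reduce to echelon form.
The reduction yields 2 nonzero rows, so the rank is 2.
Since rank 2 < 4, the set is linearly dependent.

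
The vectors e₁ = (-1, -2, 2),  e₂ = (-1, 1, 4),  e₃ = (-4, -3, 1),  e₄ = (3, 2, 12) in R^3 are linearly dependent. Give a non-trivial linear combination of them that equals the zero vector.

Set up α₁e₁ + … + α₄e₄ = 0 and solve the homogeneous system.
A generator of the null space is (3, 2, -2, -1).

3e₁ + 2e₂ - 2e₃ - e₄ = 0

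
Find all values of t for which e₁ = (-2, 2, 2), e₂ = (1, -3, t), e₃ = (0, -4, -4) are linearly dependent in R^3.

The set is linearly dependent precisely when det[e₁; e₂; e₃] = 0.
Cofactor expansion gives det = -8*t - 24.
Solving -8*t - 24 = 0 yields t = -3.

t = -3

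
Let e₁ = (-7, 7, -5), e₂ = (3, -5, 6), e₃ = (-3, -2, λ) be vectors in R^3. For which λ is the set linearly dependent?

The vectors are dependent exactly when the determinant of the matrix with rows e₁, e₂, e₃ vanishes.
The determinant works out to 14*λ - 105.
Setting this to zero gives λ = 15/2.

λ = 15/2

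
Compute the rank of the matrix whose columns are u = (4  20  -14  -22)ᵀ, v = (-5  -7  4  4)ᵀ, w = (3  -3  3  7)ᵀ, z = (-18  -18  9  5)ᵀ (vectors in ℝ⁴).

Apply Gaussian elimination to the matrix whose rows are u, v, w, z.
Exactly 2 pivots survive; hence the rank is 2.

2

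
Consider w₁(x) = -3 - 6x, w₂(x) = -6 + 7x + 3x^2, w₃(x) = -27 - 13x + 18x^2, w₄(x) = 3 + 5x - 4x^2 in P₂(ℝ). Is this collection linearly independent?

Write each element as a coordinate vector in ℝ³ using {1, x, x^2}.
There are 4 vectors in a 3-dimensional space, so they cannot be linearly independent.

linearly dependent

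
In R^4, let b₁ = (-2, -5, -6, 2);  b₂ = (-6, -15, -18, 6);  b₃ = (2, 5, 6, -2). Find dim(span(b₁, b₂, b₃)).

1

Put the 4×3 matrix [b₁|b₂|b₃] into echelon form.
Exactly 1 pivot survives; hence the rank is 1.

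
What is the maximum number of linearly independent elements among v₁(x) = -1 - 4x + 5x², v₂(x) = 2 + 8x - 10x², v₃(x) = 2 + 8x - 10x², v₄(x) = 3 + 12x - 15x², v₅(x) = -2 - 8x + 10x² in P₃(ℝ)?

Use coordinates relative to {1, x, …, x³}.
Form the matrix with v₁, v₂, v₃, v₄, v₅ as columns and reduce.
Exactly 1 pivot survives; hence the rank is 1.
(With 5 elements in a 4-dimensional space the rank is at most 4.)

1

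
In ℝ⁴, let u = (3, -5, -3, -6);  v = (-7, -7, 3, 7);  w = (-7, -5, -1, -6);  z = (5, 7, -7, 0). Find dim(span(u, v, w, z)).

Row-reduce the 4×4 matrix with these as rows.
Exactly 4 pivots survive; hence the rank is 4.

4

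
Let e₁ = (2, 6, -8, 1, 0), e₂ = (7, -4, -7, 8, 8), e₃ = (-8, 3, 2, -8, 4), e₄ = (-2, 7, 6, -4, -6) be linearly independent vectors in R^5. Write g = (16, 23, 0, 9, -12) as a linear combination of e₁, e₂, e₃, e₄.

g = e₁ + 2e₂ - e₃ + 4e₄

Solve the system with e₁, e₂, e₃, e₄ as columns and g as the right-hand side.
Row-reducing the augmented matrix gives the unique coefficients (α₁, …, α₄) = (1, 2, -1, 4).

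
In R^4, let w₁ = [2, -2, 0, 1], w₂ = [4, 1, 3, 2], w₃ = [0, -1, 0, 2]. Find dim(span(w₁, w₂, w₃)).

dim = 3

Row-reduce the 3×4 matrix with these as rows.
The echelon form has 3 nonzero rows, so the rank is 3.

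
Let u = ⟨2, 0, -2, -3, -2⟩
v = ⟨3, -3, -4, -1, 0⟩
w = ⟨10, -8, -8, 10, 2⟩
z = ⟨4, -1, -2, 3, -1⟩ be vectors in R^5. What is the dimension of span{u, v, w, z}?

Row-reduce the 4×5 matrix with these as rows.
Exactly 3 pivots survive; hence the rank is 3.

3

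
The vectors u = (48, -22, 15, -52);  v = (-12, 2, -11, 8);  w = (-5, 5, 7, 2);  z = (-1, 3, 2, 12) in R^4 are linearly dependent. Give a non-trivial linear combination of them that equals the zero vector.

Set up α₁u + … + α₄z = 0 and solve the homogeneous system.
One solution (up to scaling) is (1, 3, 2, 2).

u + 3v + 2w + 2z = 0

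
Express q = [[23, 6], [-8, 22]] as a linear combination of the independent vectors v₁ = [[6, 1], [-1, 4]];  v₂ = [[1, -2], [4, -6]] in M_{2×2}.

q = 4v₁ - v₂

Take coordinate vectors relative to {E₁₁, E₁₂, E₂₁, E₂₂}.
Since v₁, v₂ are independent, the coefficients expressing q are uniquely determined by a linear system.
Row-reducing the augmented matrix gives the unique coefficients (a₁, a₂) = (4, -1).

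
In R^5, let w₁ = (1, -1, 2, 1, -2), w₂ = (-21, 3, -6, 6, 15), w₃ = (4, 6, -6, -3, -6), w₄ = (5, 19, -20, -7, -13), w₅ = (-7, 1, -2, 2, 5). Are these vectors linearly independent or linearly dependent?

One vector is a scalar multiple of another, so the set is dependent.

linearly dependent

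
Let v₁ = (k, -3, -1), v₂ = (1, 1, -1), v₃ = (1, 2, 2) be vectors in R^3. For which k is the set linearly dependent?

The vectors are dependent exactly when the determinant of the matrix with rows v₁, v₂, v₃ vanishes.
Cofactor expansion gives det = 4*k + 8.
Solving 4*k + 8 = 0 yields k = -2.

k = -2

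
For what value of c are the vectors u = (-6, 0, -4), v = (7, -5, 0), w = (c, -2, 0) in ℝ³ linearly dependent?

Dependence holds iff the 3×3 matrix [u v w] is singular.
The determinant works out to 56 - 20*c.
This vanishes exactly when c = 14/5.

c = 14/5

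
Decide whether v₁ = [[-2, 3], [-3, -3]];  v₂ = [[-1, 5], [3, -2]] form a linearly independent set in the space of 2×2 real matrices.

linearly independent

Write each element as a coordinate vector in ℝ⁴ using {E₁₁, E₁₂, E₂₁, E₂₂}.
Place the vectors as rows of a 2×4 matrix and reduce to echelon form.
The reduction yields 2 nonzero rows, so the rank is 2.
Since rank = 2 (the number of vectors), the set is linearly independent.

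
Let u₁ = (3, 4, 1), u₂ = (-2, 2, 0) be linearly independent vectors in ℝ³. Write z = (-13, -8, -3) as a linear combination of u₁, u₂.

z = -3u₁ + 2u₂

Write z = α₁u₁ + α₂u₂ and equate components.
The system has the unique solution (α₁, α₂) = (-3, 2).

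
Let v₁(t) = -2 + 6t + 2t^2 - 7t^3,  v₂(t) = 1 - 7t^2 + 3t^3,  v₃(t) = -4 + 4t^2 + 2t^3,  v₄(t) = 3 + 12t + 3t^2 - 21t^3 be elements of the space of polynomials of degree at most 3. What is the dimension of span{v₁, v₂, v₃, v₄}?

Represent each element by its coordinate vector in ℝ⁴.
Row-reduce the 4×4 matrix with these as rows.
Exactly 3 pivots survive; hence the rank is 3.

3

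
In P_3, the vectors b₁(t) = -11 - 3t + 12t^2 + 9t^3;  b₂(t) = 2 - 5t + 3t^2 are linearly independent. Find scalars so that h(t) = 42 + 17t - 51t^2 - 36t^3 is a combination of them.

Identify each element with its coordinate vector in ℝ⁴ via {1, t, …, t^3}.
Since b₁, b₂ are independent, the coefficients expressing h are uniquely determined by a linear system.
Back-substitution yields (a₁, a₂) = (-4, -1).

h = -4b₁ - b₂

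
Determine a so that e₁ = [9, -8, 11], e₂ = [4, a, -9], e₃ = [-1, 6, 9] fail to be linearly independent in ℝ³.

Dependence holds iff the 3×3 matrix [e₁ e₂ e₃] is singular.
The determinant works out to 92*a + 966.
Setting this to zero gives a = -21/2.

a = -21/2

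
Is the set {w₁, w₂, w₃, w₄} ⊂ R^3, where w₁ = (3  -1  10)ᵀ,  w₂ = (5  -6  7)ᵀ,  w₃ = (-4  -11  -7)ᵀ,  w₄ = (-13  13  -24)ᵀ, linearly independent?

There are 4 vectors in a 3-dimensional space, so they cannot be linearly independent.

linearly dependent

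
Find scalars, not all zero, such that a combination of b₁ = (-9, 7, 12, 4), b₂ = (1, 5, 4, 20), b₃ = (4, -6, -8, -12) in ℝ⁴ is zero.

b₁ + b₂ + 2b₃ = 0

Set up α₁b₁ + … + α₃b₃ = 0 and solve the homogeneous system.
A generator of the null space is (1, 1, 2).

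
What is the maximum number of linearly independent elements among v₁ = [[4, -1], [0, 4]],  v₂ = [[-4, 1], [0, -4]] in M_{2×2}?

1

Represent each element by its coordinate vector in ℝ⁴.
Apply Gaussian elimination to the matrix whose rows are v₁, v₂.
There is 1 pivot column, so rank = 1.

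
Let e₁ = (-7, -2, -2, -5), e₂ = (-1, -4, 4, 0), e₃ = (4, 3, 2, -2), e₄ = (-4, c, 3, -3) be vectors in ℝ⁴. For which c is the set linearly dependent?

The vectors are dependent exactly when the determinant of the matrix with rows e₁, e₂, e₃, e₄ vanishes.
Cofactor expansion gives det = 150*c + 645.
This vanishes exactly when c = -43/10.

c = -43/10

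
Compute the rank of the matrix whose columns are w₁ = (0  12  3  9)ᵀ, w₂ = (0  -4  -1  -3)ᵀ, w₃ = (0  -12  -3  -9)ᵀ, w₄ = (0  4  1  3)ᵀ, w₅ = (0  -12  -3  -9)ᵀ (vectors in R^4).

Row-reduce the 5×4 matrix with these as rows.
There is 1 pivot column, so rank = 1.
(With 5 elements in a 4-dimensional space the rank is at most 4.)

1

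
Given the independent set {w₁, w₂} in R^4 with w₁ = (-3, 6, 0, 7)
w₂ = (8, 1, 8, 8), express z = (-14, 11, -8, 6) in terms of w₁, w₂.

z = 2w₁ - w₂

Solve the system with w₁, w₂ as columns and z as the right-hand side.
The system has the unique solution (α₁, α₂) = (2, -1).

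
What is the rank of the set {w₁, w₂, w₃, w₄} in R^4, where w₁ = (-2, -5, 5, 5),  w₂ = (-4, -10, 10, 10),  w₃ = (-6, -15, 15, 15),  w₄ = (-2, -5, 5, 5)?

Form the matrix with w₁, w₂, w₃, w₄ as columns and reduce.
Exactly 1 pivot survives; hence the rank is 1.

1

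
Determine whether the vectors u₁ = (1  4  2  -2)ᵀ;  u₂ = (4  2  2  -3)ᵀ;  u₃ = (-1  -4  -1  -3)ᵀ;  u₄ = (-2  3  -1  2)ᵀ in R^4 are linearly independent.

linearly independent

Form the 4×4 matrix with these as columns; its determinant is 93.
A nonzero determinant means the columns are linearly independent.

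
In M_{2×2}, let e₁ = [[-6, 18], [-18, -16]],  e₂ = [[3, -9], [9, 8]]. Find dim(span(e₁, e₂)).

1

Use coordinates relative to {E₁₁, E₁₂, E₂₁, E₂₂}.
Put the 4×2 matrix [e₁|e₂] into echelon form.
Reduction leaves 1 leading entry, giving rank 1.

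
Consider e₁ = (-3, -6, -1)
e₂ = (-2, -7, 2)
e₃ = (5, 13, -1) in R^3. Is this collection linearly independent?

linearly dependent

Row-reduce the matrix whose columns are e₁, e₂, e₃.
The reduction yields 2 nonzero rows, so the rank is 2.
Since rank 2 < 3, the set is linearly dependent.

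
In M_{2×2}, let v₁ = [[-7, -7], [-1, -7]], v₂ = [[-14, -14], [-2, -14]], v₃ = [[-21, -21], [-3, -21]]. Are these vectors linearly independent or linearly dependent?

linearly dependent

Write each element as a coordinate vector in ℝ⁴ using {E₁₁, E₁₂, E₂₁, E₂₂}.
Place the vectors as rows of a 3×4 matrix and reduce to echelon form.
The reduction yields 1 nonzero row, so the rank is 1.
Since rank 1 < 3, the set is linearly dependent.
Indeed 2v₁ - v₂ = 0.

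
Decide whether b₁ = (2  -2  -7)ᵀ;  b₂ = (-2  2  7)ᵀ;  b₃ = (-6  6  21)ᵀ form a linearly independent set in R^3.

linearly dependent

Row-reduce the matrix whose columns are b₁, b₂, b₃.
The reduction yields 1 nonzero row, so the rank is 1.
Since rank 1 < 3, the set is linearly dependent.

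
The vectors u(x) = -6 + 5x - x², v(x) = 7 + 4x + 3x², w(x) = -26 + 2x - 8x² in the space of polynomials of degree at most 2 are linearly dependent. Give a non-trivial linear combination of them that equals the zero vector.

Pass to coordinate vectors relative to the basis {1, x, x²}.
Solve the homogeneous system with u, v, w as columns by row-reducing the coefficient matrix.
A generator of the null space is (2, -2, -1).

2u - 2v - w = 0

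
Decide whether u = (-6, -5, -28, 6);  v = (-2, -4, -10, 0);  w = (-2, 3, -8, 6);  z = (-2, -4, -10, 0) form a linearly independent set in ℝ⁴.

linearly dependent

Two of the vectors are equal, giving an immediate dependence.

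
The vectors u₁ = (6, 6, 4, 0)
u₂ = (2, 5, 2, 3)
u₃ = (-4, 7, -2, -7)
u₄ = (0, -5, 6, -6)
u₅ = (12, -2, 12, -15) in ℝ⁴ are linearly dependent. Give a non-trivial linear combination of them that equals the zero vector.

Row-reduce the matrix with u₁, u₂, u₃, u₄, u₅ as columns; the null space gives the coefficients.
One solution (up to scaling) is (3, -3, 0, 1, -1).

3u₁ - 3u₂ + u₄ - u₅ = 0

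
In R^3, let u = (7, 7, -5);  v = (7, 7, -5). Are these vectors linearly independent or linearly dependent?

Place the vectors as rows of a 2×3 matrix and reduce to echelon form.
The reduction yields 1 nonzero row, so the rank is 1.
Since rank 1 < 2, the set is linearly dependent.

linearly dependent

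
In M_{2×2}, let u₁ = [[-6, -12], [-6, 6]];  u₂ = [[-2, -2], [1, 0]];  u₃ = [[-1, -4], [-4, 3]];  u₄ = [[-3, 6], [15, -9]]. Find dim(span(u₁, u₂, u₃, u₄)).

Use coordinates relative to {E₁₁, E₁₂, E₂₁, E₂₂}.
Apply Gaussian elimination to the matrix whose rows are u₁, u₂, u₃, u₄.
Exactly 2 pivots survive; hence the rank is 2.

dim = 2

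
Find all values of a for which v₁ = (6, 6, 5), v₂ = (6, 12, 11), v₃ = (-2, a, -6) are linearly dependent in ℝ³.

The vectors are dependent exactly when the determinant of the matrix with rows v₁, v₂, v₃ vanishes.
Cofactor expansion gives det = -36*a - 228.
This vanishes exactly when a = -19/3.

a = -19/3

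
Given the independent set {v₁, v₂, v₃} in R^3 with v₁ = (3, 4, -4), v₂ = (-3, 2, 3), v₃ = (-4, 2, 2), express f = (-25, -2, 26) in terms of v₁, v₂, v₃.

f = -3v₁ + 4v₂ + v₃

Set up the augmented matrix [v₁ | v₂ | v₃ | f] and row-reduce.
Back-substitution yields (c₁, c₂, c₃) = (-3, 4, 1).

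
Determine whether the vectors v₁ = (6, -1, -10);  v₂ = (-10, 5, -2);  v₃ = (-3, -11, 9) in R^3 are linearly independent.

linearly independent

The matrix [v₁|v₂|v₃] has determinant -1208.
A nonzero determinant means the columns are linearly independent.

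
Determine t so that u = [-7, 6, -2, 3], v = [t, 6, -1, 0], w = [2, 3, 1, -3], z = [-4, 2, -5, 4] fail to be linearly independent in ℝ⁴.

t = -28/9

The vectors are dependent exactly when the determinant of the matrix with rows u, v, w, z vanishes.
The determinant works out to 81*t + 252.
Setting this to zero gives t = -28/9.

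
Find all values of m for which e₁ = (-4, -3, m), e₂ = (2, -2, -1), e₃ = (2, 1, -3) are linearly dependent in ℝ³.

Dependence holds iff the 3×3 matrix [e₁ e₂ e₃] is singular.
Cofactor expansion gives det = 6*m - 40.
Solving 6*m - 40 = 0 yields m = 20/3.

m = 20/3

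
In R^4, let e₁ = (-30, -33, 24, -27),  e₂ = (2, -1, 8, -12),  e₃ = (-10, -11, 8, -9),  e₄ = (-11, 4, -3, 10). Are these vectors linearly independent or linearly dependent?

Place the vectors as rows of a 4×4 matrix and reduce to echelon form.
The reduction yields 3 nonzero rows, so the rank is 3.
Since rank 3 < 4, the set is linearly dependent.
Indeed e₁ - 3e₃ = 0.

linearly dependent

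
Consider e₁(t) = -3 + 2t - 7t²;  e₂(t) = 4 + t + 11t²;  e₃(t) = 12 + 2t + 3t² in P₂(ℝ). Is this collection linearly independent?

linearly independent

Write each element as a coordinate vector in ℝ³ using {1, t, t²}.
Form the 3×3 matrix with these as columns; its determinant is 325.
A nonzero determinant means the columns are linearly independent.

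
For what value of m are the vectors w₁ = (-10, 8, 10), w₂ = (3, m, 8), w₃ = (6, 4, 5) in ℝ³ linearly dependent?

m = 32/5

The vectors are dependent exactly when the determinant of the matrix with rows w₁, w₂, w₃ vanishes.
The determinant works out to 704 - 110*m.
Setting this to zero gives m = 32/5.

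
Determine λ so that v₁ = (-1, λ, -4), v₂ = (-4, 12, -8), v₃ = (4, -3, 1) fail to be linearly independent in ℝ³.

λ = 39/7

Dependence holds iff the 3×3 matrix [v₁ v₂ v₃] is singular.
The determinant works out to 156 - 28*λ.
This vanishes exactly when λ = 39/7.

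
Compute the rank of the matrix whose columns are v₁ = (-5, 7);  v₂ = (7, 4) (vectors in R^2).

Put the 2×2 matrix [v₁|v₂] into echelon form.
The echelon form has 2 nonzero rows, so the rank is 2.

rank 2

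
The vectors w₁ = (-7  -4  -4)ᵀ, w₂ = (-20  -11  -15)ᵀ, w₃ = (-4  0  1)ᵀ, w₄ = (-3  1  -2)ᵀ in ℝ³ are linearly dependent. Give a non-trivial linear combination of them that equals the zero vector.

3w₁ - w₂ - w₃ + w₄ = 0

Set up α₁w₁ + … + α₄w₄ = 0 and solve the homogeneous system.
A generator of the null space is (3, -1, -1, 1).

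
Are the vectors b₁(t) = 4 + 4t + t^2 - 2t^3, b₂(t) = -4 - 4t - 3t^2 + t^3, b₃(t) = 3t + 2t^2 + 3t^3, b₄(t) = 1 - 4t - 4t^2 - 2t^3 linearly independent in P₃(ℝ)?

Write each element as a coordinate vector in ℝ⁴ using {1, t, …, t^3}.
Row-reduce the matrix whose columns are b₁, b₂, b₃, b₄.
The reduction yields 4 nonzero rows, so the rank is 4.
Since rank = 4 (the number of vectors), the set is linearly independent.

linearly independent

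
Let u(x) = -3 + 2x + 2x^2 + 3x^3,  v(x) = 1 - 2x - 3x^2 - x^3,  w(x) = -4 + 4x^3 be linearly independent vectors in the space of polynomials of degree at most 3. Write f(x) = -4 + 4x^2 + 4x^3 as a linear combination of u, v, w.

Identify each element with its coordinate vector in ℝ⁴ via {1, x, …, x^3}.
Set up the augmented matrix [u | v | w | f] and row-reduce.
Back-substitution yields (α₁, α₂, α₃) = (-4, -4, 3).

f = -4u - 4v + 3w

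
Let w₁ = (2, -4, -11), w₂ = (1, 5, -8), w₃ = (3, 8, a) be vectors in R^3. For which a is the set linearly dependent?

a = -43/2

Place the vectors as rows of a 3×3 matrix; dependence ⇔ determinant zero.
The determinant works out to 14*a + 301.
Setting this to zero gives a = -43/2.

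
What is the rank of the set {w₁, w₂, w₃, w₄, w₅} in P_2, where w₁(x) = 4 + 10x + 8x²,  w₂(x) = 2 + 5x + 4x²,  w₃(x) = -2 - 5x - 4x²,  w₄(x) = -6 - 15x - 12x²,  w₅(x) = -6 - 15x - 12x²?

rank 1

Use coordinates relative to {1, x, x²}.
Apply Gaussian elimination to the matrix whose rows are w₁, w₂, w₃, w₄, w₅.
Exactly 1 pivot survives; hence the rank is 1.
(With 5 elements in a 3-dimensional space the rank is at most 3.)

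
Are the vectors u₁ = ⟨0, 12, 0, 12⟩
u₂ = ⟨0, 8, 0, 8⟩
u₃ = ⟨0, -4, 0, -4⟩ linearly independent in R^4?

linearly dependent

Place the vectors as rows of a 3×4 matrix and reduce to echelon form.
The reduction yields 1 nonzero row, so the rank is 1.
Since rank 1 < 3, the set is linearly dependent.
Indeed 2u₁ - 3u₂ = 0.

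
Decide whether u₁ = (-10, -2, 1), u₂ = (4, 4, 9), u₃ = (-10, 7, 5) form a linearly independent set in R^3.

linearly independent

Row-reduce the matrix whose columns are u₁, u₂, u₃.
The reduction yields 3 nonzero rows, so the rank is 3.
Since rank = 3 (the number of vectors), the set is linearly independent.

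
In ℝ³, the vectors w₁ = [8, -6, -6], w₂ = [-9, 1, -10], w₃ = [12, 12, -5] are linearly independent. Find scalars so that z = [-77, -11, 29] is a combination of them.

z = -4w₁ + w₂ - 3w₃

Set up the augmented matrix [w₁ | w₂ | w₃ | z] and row-reduce.
Back-substitution yields (c₁, c₂, c₃) = (-4, 1, -3).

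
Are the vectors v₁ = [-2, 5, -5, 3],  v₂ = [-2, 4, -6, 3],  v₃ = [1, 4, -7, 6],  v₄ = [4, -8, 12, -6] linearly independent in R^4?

linearly dependent

One vector is a scalar multiple of another, so the set is dependent.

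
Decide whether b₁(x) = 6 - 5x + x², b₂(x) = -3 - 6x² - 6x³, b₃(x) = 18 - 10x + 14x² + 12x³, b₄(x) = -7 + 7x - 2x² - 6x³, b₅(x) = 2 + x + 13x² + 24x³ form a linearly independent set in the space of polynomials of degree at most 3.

Write each element as a coordinate vector in ℝ⁴ using {1, x, …, x³}.
There are 5 vectors in a 4-dimensional space, so they cannot be linearly independent.

linearly dependent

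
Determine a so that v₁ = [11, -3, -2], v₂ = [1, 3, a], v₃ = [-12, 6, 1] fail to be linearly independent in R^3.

a = -8/5

The set is linearly dependent precisely when det[v₁; v₂; v₃] = 0.
Expanding, det = -30*a - 48.
This vanishes exactly when a = -8/5.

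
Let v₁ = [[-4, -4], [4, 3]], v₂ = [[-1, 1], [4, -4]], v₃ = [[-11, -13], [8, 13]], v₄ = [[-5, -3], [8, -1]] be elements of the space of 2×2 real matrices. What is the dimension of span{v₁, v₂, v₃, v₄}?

dim = 2

Represent each element by its coordinate vector in ℝ⁴.
Form the matrix with v₁, v₂, v₃, v₄ as columns and reduce.
There are 2 pivot columns, so rank = 2.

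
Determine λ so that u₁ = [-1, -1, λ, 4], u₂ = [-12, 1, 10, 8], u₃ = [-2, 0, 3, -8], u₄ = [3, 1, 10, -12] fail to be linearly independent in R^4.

λ = -17/2

Place the vectors as rows of a 4×4 matrix; dependence ⇔ determinant zero.
The determinant works out to -160*λ - 1360.
Solving -160*λ - 1360 = 0 yields λ = -17/2.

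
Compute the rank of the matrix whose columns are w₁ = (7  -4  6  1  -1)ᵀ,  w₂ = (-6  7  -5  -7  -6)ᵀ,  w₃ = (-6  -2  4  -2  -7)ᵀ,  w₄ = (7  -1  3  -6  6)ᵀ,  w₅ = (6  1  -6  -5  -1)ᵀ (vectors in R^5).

Put the 5×5 matrix [w₁|w₂|w₃|w₄|w₅] into echelon form.
Exactly 5 pivots survive; hence the rank is 5.

rank 5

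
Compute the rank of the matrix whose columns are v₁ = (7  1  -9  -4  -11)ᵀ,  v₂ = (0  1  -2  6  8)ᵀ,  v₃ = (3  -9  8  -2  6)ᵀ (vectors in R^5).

Put the 5×3 matrix [v₁|v₂|v₃] into echelon form.
There are 3 pivot columns, so rank = 3.

rank 3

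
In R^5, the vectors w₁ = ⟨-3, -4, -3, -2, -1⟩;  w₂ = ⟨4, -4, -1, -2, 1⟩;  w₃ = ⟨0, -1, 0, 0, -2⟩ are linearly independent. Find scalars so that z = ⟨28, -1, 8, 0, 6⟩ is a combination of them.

z = -4w₁ + 4w₂ + w₃

Solve the system with w₁, w₂, w₃ as columns and z as the right-hand side.
Back-substitution yields (c₁, c₂, c₃) = (-4, 4, 1).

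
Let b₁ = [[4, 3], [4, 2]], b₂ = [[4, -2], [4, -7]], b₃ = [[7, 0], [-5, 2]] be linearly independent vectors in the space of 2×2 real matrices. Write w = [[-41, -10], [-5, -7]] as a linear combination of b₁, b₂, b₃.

w = -4b₁ - b₂ - 3b₃

Take coordinate vectors relative to {E₁₁, E₁₂, E₂₁, E₂₂}.
Solve the system with b₁, b₂, b₃ as columns and w as the right-hand side.
Back-substitution yields (α₁, α₂, α₃) = (-4, -1, -3).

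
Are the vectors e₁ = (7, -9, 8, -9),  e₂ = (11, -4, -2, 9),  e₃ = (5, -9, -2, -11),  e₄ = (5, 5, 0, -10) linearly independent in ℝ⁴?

linearly independent

Row-reduce the matrix whose columns are e₁, e₂, e₃, e₄.
The reduction yields 4 nonzero rows, so the rank is 4.
Since rank = 4 (the number of vectors), the set is linearly independent.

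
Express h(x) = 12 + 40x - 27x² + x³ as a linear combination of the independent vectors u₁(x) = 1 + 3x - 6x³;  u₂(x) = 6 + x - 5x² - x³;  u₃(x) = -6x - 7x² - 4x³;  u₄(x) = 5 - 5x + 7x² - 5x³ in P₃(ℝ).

Work in coordinates with respect to the standard basis {1, x, …, x³}.
Write h = a₁u₁ + … + a₄u₄ and equate components.
Back-substitution yields (a₁, …, a₄) = (3, 4, -2, -3).

h = 3u₁ + 4u₂ - 2u₃ - 3u₄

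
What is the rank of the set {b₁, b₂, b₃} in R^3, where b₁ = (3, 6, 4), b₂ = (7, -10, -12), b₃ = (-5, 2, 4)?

Apply Gaussian elimination to the matrix whose rows are b₁, b₂, b₃.
Reduction leaves 2 leading entries, giving rank 2.

2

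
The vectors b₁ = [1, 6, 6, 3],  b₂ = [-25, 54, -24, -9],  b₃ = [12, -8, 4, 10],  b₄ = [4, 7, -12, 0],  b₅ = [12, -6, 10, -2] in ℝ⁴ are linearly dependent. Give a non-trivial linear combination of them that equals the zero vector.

Write the vectors as columns of a matrix and find a nonzero vector in its null space.
A generator of the null space is (3, -1, -2, 2, -1).

3b₁ - b₂ - 2b₃ + 2b₄ - b₅ = 0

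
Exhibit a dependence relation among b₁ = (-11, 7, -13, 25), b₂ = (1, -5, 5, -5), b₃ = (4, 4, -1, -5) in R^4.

b₁ + 3b₂ + 2b₃ = 0

Set up α₁b₁ + … + α₃b₃ = 0 and solve the homogeneous system.
The free variable yields coefficients (1, 3, 2) (any nonzero multiple also works).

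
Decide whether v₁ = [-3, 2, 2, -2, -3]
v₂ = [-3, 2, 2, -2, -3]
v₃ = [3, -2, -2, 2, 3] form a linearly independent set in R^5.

linearly dependent

Place the vectors as rows of a 3×5 matrix and reduce to echelon form.
The reduction yields 1 nonzero row, so the rank is 1.
Since rank 1 < 3, the set is linearly dependent.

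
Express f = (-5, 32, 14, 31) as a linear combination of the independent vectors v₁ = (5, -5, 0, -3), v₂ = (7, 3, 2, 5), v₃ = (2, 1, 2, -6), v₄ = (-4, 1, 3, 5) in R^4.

f = -4v₁ + 3v₂ + v₃ + 2v₄

Set up the augmented matrix [v₁ | v₂ | v₃ | v₄ | f] and row-reduce.
Back-substitution yields (a₁, …, a₄) = (-4, 3, 1, 2).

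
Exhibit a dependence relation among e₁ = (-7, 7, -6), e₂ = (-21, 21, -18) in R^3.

3e₁ - e₂ = 0

Row-reduce the matrix with e₁, e₂ as columns; the null space gives the coefficients.
A generator of the null space is (3, -1).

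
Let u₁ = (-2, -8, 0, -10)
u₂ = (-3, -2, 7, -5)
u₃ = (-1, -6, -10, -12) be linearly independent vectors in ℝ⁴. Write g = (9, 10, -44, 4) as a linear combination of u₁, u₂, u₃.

Set up the augmented matrix [u₁ | u₂ | u₃ | g] and row-reduce.
Row-reducing the augmented matrix gives the unique coefficients (a₁, a₂, a₃) = (-3, -2, 3).

g = -3u₁ - 2u₂ + 3u₃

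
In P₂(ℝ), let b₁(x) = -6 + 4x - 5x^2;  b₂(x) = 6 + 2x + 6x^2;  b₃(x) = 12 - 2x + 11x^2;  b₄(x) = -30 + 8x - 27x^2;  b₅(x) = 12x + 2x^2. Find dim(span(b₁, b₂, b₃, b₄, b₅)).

2

Pass to coordinate vectors with respect to the basis {1, x, x^2}.
Apply Gaussian elimination to the matrix whose rows are b₁, b₂, b₃, b₄, b₅.
There are 2 pivot columns, so rank = 2.
(With 5 elements in a 3-dimensional space the rank is at most 3.)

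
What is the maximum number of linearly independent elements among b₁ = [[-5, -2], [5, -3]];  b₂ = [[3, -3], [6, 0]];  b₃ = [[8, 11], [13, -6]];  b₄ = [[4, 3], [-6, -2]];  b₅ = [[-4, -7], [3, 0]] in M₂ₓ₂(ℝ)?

Represent each element by its coordinate vector in ℝ⁴.
Apply Gaussian elimination to the matrix whose rows are b₁, b₂, b₃, b₄, b₅.
The echelon form has 4 nonzero rows, so the rank is 4.
(With 5 elements in a 4-dimensional space the rank is at most 4.)

4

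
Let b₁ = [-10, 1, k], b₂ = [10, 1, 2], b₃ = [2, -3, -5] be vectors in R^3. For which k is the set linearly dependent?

k = 11/8

Place the vectors as rows of a 3×3 matrix; dependence ⇔ determinant zero.
The determinant works out to 44 - 32*k.
This vanishes exactly when k = 11/8.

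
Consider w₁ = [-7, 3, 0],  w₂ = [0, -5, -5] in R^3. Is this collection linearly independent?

linearly independent

Row-reduce the matrix whose columns are w₁, w₂.
The reduction yields 2 nonzero rows, so the rank is 2.
Since rank = 2 (the number of vectors), the set is linearly independent.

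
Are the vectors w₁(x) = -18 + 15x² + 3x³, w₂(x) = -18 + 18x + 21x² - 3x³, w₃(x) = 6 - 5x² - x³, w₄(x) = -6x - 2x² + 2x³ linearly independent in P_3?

linearly dependent

Take coordinates with respect to the standard basis {1, x, …, x³}.
Row-reduce the matrix whose columns are w₁, w₂, w₃, w₄.
The reduction yields 2 nonzero rows, so the rank is 2.
Since rank 2 < 4, the set is linearly dependent.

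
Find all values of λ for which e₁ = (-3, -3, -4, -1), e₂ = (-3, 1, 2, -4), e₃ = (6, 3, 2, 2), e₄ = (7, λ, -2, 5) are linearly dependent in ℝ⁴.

λ = 4/9

The set is linearly dependent precisely when det[e₁; e₂; e₃; e₄] = 0.
Expanding, det = 54*λ - 24.
Solving 54*λ - 24 = 0 yields λ = 4/9.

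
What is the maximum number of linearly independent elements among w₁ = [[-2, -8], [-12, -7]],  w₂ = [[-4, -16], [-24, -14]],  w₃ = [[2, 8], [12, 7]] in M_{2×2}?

1

Pass to coordinate vectors with respect to the basis {E₁₁, E₁₂, E₂₁, E₂₂}.
Put the 4×3 matrix [w₁|w₂|w₃] into echelon form.
The echelon form has 1 nonzero row, so the rank is 1.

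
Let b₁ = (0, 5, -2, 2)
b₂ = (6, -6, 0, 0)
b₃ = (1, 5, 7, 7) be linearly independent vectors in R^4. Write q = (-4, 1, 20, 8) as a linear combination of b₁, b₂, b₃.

q = -3b₁ - b₂ + 2b₃

Write q = c₁b₁ + … + c₃b₃ and equate components.
The system has the unique solution (c₁, c₂, c₃) = (-3, -1, 2).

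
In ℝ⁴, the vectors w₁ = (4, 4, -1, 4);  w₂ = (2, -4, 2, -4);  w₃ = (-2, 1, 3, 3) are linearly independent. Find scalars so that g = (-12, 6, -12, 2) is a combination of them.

g = -2w₁ - 4w₂ - 2w₃

Since w₁, w₂, w₃ are independent, the coefficients expressing g are uniquely determined by a linear system.
Row-reducing the augmented matrix gives the unique coefficients (c₁, c₂, c₃) = (-2, -4, -2).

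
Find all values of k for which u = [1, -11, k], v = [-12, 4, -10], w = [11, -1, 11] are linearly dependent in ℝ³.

Dependence holds iff the 3×3 matrix [u v w] is singular.
The determinant works out to -32*k - 208.
Setting this to zero gives k = -13/2.

k = -13/2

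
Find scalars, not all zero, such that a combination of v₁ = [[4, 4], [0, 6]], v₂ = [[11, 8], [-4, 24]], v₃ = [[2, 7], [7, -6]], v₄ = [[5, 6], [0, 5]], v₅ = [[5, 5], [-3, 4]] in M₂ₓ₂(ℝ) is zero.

2v₁ - v₂ - v₃ + 2v₄ - v₅ = 0

Take coordinates with respect to {E₁₁, E₁₂, E₂₁, E₂₂}.
Set up α₁v₁ + … + α₅v₅ = 0 and solve the homogeneous system.
The free variable yields coefficients (2, -1, -1, 2, -1) (any nonzero multiple also works).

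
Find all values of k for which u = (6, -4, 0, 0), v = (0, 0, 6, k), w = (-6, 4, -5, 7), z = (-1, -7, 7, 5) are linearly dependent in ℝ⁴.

k = -42/5

The vectors are dependent exactly when the determinant of the matrix with rows u, v, w, z vanishes.
Cofactor expansion gives det = -230*k - 1932.
This vanishes exactly when k = -42/5.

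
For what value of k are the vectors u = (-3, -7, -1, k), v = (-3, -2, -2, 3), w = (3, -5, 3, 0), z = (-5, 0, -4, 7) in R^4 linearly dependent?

The vectors are dependent exactly when the determinant of the matrix with rows u, v, w, z vanishes.
Expanding, det = 4*k.
Setting this to zero gives k = 0.

k = 0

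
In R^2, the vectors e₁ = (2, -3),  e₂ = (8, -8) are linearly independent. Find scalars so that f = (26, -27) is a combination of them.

f = e₁ + 3e₂

Set up the augmented matrix [e₁ | e₂ | f] and row-reduce.
Row-reducing the augmented matrix gives the unique coefficients (c₁, c₂) = (1, 3).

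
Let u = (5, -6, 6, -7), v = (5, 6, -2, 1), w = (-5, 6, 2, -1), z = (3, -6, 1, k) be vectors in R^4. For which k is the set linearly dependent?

k = -8/5

The vectors are dependent exactly when the determinant of the matrix with rows u, v, w, z vanishes.
Cofactor expansion gives det = 480*k + 768.
Solving 480*k + 768 = 0 yields k = -8/5.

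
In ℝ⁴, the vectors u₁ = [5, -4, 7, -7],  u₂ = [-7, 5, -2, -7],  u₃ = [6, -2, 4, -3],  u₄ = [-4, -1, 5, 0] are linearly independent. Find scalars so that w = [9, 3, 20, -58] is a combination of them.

Set up the augmented matrix [u₁ | u₂ | u₃ | u₄ | w] and row-reduce.
Back-substitution yields (c₁, …, c₄) = (3, 4, 3, -1).

w = 3u₁ + 4u₂ + 3u₃ - u₄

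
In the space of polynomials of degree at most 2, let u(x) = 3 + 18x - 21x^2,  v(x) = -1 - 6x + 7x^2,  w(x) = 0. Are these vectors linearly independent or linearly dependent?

linearly dependent

Take coordinates with respect to the standard basis {1, x, x^2}.
One of the vectors is the zero vector, so the set is linearly dependent.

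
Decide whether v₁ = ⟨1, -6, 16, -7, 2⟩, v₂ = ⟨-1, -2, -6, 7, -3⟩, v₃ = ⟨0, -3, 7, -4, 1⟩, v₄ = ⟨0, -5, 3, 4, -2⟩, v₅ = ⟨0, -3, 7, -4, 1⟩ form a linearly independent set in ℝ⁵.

Two of the vectors are equal, giving an immediate dependence.

linearly dependent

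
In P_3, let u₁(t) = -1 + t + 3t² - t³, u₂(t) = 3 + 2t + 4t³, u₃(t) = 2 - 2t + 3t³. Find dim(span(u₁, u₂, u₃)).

3

Represent each element by its coordinate vector in ℝ⁴.
Row-reduce the 3×4 matrix with these as rows.
The echelon form has 3 nonzero rows, so the rank is 3.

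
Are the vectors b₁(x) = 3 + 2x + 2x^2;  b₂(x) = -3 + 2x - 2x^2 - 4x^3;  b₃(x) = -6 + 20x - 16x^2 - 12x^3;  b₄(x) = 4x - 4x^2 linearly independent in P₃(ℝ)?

linearly dependent

Write each element as a coordinate vector in ℝ⁴ using {1, x, …, x^3}.
Form the 4×4 matrix with these as columns; its determinant is 0.
A zero determinant means the columns are linearly dependent.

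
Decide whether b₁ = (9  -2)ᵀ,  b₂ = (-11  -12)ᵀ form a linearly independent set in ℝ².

linearly independent

The matrix [b₁|b₂] has determinant -130.
A nonzero determinant means the columns are linearly independent.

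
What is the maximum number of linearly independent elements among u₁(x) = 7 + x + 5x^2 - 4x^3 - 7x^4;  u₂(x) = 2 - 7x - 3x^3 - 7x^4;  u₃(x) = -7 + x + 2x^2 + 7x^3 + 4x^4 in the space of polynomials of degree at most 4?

3

Represent each element by its coordinate vector in ℝ⁵.
Apply Gaussian elimination to the matrix whose rows are u₁, u₂, u₃.
Exactly 3 pivots survive; hence the rank is 3.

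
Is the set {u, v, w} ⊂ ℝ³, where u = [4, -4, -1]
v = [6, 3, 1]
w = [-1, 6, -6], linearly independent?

linearly independent

The matrix [u|v|w] has determinant -275.
A nonzero determinant means the columns are linearly independent.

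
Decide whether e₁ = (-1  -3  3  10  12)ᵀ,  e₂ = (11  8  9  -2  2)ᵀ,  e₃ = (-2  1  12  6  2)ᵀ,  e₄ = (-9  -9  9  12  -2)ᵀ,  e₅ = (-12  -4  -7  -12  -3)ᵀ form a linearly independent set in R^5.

linearly independent

The matrix [e₁|e₂|e₃|e₄|e₅] has determinant -115432.
A nonzero determinant means the columns are linearly independent.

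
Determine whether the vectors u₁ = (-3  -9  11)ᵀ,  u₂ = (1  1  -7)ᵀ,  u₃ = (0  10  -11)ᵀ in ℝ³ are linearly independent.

linearly independent

Row-reduce the matrix whose columns are u₁, u₂, u₃.
The reduction yields 3 nonzero rows, so the rank is 3.
Since rank = 3 (the number of vectors), the set is linearly independent.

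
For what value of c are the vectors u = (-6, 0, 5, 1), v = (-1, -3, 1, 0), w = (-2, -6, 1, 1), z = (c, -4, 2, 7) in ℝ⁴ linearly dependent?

The set is linearly dependent precisely when det[u; v; w; z] = 0.
Expanding, det = -18*c - 162.
This vanishes exactly when c = -9.

c = -9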